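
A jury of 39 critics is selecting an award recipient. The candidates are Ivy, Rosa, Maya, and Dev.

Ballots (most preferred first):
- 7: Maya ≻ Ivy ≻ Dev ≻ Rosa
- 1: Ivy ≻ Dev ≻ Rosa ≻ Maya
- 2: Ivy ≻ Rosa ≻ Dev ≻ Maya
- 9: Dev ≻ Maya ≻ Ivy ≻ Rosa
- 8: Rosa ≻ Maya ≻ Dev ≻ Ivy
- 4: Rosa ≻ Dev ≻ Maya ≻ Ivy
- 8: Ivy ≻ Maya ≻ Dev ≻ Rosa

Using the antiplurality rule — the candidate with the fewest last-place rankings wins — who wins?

Last-place votes: Ivy 12, Rosa 24, Maya 3, Dev 0.

Dev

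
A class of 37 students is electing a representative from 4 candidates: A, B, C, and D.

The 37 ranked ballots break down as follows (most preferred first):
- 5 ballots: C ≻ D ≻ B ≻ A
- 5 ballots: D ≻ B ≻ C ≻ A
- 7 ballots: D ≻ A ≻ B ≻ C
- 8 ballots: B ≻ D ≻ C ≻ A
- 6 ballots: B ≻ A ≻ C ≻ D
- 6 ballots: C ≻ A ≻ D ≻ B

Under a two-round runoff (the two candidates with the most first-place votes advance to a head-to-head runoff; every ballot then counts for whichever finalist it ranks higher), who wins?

D

Round 1 first-place votes: A 0, B 14, C 11, D 12. B and D advance.
Runoff: B is ranked above D on 14 ballots, D above B on 23.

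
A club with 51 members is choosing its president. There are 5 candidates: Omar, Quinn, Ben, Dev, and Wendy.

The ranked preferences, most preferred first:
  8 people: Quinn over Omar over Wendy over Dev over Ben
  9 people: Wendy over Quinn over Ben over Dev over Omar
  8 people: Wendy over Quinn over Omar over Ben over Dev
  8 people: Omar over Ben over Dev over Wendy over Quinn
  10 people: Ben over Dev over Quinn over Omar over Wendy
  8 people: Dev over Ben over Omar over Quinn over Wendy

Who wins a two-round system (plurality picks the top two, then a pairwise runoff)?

Round 1 first-place votes: Omar 8, Quinn 8, Ben 10, Dev 8, Wendy 17. Wendy and Ben advance.
Runoff: Wendy is ranked above Ben on 25 ballots, Ben above Wendy on 26.

Ben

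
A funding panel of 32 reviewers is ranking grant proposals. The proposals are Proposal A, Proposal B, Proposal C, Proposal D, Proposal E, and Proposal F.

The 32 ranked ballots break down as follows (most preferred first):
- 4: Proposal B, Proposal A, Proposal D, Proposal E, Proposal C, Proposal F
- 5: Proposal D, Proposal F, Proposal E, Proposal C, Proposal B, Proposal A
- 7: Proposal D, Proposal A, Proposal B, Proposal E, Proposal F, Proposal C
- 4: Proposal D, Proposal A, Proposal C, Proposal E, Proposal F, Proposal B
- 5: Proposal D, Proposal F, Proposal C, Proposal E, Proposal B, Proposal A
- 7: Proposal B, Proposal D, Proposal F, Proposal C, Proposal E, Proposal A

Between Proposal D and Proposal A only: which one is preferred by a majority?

Proposal D is ranked above Proposal A on 28 ballots; Proposal A above Proposal D on 4.

Proposal D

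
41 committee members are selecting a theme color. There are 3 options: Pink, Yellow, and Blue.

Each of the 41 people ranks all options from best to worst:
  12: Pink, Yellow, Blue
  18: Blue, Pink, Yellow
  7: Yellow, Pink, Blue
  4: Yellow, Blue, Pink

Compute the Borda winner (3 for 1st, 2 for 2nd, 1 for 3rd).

Pink: 12×3 + 18×2 + 7×2 + 4×1 = 90
Yellow: 12×2 + 18×1 + 7×3 + 4×3 = 75
Blue: 12×1 + 18×3 + 7×1 + 4×2 = 81

Pink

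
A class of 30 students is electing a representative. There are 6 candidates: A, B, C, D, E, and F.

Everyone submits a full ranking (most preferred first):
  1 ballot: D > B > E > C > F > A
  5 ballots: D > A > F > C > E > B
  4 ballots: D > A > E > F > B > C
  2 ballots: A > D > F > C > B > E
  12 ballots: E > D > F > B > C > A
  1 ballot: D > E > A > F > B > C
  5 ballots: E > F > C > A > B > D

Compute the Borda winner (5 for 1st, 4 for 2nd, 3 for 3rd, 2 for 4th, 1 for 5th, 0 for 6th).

A: 1×0 + 5×4 + 4×4 + 2×5 + 12×0 + 1×3 + 5×2 = 59
B: 1×4 + 5×0 + 4×1 + 2×1 + 12×2 + 1×1 + 5×1 = 40
C: 1×2 + 5×2 + 4×0 + 2×2 + 12×1 + 1×0 + 5×3 = 43
D: 1×5 + 5×5 + 4×5 + 2×4 + 12×4 + 1×5 + 5×0 = 111
E: 1×3 + 5×1 + 4×3 + 2×0 + 12×5 + 1×4 + 5×5 = 109
F: 1×1 + 5×3 + 4×2 + 2×3 + 12×3 + 1×2 + 5×4 = 88

D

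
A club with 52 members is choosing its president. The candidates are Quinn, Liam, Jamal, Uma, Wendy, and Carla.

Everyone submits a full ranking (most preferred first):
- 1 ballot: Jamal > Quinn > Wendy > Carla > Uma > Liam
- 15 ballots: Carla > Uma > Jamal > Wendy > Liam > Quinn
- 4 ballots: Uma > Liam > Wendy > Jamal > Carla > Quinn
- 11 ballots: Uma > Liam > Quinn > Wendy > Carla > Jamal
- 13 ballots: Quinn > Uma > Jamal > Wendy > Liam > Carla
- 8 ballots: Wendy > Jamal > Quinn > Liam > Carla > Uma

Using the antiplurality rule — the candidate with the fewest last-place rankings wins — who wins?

Wendy

Last-place votes: Quinn 19, Liam 1, Jamal 11, Uma 8, Wendy 0, Carla 13.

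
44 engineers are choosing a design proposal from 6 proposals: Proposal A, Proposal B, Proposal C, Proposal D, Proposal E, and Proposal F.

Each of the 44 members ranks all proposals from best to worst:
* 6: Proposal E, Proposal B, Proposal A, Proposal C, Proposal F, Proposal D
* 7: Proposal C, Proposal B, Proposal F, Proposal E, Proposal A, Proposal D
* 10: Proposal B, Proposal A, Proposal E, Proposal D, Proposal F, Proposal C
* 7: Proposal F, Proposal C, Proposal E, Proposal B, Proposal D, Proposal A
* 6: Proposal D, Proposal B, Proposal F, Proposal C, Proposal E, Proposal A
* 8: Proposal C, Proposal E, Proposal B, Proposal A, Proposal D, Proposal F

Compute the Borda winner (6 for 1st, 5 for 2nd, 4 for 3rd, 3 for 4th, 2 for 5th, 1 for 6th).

Proposal A: 6×4 + 7×2 + 10×5 + 7×1 + 6×1 + 8×3 = 125
Proposal B: 6×5 + 7×5 + 10×6 + 7×3 + 6×5 + 8×4 = 208
Proposal C: 6×3 + 7×6 + 10×1 + 7×5 + 6×3 + 8×6 = 171
Proposal D: 6×1 + 7×1 + 10×3 + 7×2 + 6×6 + 8×2 = 109
Proposal E: 6×6 + 7×3 + 10×4 + 7×4 + 6×2 + 8×5 = 177
Proposal F: 6×2 + 7×4 + 10×2 + 7×6 + 6×4 + 8×1 = 134

Proposal B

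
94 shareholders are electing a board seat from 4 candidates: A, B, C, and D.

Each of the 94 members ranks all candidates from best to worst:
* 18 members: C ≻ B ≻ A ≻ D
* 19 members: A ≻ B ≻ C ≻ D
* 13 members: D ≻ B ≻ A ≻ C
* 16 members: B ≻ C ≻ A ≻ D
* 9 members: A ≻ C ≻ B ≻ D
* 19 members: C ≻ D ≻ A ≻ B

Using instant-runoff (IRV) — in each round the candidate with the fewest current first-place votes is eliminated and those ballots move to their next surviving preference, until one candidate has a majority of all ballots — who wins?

Round 1: A 28, B 16, C 37, D 13. D eliminated.
Round 2: A 28, B 29, C 37. A eliminated.
Round 3: B 48, C 46. B has a majority (≥48).

B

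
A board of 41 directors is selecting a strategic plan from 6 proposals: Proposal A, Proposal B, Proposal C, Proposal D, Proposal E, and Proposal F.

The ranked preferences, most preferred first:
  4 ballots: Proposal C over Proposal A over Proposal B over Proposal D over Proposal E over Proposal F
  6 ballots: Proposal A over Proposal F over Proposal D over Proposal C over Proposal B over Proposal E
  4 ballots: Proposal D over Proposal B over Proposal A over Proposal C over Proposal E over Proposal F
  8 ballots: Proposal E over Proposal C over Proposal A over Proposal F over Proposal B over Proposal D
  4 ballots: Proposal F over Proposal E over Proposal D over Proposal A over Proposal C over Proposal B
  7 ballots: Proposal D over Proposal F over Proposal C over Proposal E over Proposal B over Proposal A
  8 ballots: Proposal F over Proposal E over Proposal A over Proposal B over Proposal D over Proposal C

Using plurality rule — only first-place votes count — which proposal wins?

First-place votes: Proposal A 6, Proposal B 0, Proposal C 4, Proposal D 11, Proposal E 8, Proposal F 12.

Proposal F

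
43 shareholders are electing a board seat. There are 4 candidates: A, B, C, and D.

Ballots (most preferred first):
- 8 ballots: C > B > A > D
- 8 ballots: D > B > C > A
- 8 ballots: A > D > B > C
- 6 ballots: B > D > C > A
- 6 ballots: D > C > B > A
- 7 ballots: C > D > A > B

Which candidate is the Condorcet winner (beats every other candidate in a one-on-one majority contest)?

D vs A: 27–16
D vs B: 29–14
D vs C: 28–15
D beats every other candidate.

D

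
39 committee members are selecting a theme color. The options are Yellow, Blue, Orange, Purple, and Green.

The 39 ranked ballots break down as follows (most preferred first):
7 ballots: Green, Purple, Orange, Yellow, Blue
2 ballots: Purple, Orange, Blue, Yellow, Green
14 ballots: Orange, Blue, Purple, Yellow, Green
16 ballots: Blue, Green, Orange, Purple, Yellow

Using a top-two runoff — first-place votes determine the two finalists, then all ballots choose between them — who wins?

Orange

Round 1 first-place votes: Yellow 0, Blue 16, Orange 14, Purple 2, Green 7. Blue and Orange advance.
Runoff: Blue is ranked above Orange on 16 ballots, Orange above Blue on 23.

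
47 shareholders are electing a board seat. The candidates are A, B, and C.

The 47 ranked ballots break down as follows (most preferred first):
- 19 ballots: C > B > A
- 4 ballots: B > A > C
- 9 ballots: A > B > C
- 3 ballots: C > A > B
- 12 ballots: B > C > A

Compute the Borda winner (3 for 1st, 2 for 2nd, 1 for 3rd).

A: 19×1 + 4×2 + 9×3 + 3×2 + 12×1 = 72
B: 19×2 + 4×3 + 9×2 + 3×1 + 12×3 = 107
C: 19×3 + 4×1 + 9×1 + 3×3 + 12×2 = 103

B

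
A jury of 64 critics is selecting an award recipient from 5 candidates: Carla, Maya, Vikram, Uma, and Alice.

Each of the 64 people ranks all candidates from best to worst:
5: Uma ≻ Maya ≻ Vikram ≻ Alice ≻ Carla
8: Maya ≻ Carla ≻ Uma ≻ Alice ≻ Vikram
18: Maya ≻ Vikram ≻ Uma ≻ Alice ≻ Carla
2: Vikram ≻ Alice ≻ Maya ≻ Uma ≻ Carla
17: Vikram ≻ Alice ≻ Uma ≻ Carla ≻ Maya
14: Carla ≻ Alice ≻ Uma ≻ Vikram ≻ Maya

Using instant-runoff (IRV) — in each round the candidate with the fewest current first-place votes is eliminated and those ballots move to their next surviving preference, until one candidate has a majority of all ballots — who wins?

Vikram

Round 1: Carla 14, Maya 26, Vikram 19, Uma 5, Alice 0. Alice eliminated.
Round 2: Carla 14, Maya 26, Vikram 19, Uma 5. Uma eliminated.
Round 3: Carla 14, Maya 31, Vikram 19. Carla eliminated.
Round 4: Maya 31, Vikram 33. Vikram has a majority (≥33).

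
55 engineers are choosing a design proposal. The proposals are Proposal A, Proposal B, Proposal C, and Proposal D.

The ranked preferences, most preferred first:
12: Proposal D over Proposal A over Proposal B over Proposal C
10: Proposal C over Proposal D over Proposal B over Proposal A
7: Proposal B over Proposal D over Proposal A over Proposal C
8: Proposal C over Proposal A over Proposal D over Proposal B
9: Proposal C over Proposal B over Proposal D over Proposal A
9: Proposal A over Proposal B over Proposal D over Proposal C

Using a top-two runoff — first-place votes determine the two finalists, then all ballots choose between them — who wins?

Round 1 first-place votes: Proposal A 9, Proposal B 7, Proposal C 27, Proposal D 12. Proposal C and Proposal D advance.
Runoff: Proposal C is ranked above Proposal D on 27 ballots, Proposal D above Proposal C on 28.

Proposal D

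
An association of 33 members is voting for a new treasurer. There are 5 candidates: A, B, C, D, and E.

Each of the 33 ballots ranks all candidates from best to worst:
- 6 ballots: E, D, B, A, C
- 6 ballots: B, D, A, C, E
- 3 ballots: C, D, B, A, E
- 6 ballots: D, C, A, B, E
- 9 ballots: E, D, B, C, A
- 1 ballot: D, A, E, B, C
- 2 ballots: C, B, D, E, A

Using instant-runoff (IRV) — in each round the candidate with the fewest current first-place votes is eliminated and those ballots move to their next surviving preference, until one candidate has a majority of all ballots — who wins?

D

Round 1: A 0, B 6, C 5, D 7, E 15. A eliminated.
Round 2: B 6, C 5, D 7, E 15. C eliminated.
Round 3: B 8, D 10, E 15. B eliminated.
Round 4: D 18, E 15. D has a majority (≥17).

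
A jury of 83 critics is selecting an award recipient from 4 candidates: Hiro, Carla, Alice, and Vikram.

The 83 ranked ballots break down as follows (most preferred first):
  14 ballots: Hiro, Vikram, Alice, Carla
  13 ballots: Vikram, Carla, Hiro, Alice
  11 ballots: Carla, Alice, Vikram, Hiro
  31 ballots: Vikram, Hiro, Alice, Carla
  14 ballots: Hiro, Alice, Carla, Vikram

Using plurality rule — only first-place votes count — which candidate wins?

First-place votes: Hiro 28, Carla 11, Alice 0, Vikram 44.

Vikram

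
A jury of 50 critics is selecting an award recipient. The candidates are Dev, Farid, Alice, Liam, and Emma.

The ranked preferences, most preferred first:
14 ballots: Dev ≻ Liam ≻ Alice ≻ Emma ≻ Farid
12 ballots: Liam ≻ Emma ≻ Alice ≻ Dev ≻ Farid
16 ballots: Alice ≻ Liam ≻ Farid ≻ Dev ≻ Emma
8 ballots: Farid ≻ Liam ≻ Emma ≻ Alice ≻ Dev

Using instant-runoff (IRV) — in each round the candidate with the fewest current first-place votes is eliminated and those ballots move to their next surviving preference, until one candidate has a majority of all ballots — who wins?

Round 1: Dev 14, Farid 8, Alice 16, Liam 12, Emma 0. Emma eliminated.
Round 2: Dev 14, Farid 8, Alice 16, Liam 12. Farid eliminated.
Round 3: Dev 14, Alice 16, Liam 20. Dev eliminated.
Round 4: Alice 16, Liam 34. Liam has a majority (≥26).

Liam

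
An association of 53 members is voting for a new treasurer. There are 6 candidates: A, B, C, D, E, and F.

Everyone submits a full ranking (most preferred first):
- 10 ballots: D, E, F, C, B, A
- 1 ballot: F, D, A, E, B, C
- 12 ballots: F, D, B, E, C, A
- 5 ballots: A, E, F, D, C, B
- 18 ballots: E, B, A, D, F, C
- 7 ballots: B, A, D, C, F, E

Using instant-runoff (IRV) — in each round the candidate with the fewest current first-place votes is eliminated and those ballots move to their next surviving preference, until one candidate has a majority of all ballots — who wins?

Round 1: A 5, B 7, C 0, D 10, E 18, F 13. C eliminated.
Round 2: A 5, B 7, D 10, E 18, F 13. A eliminated.
Round 3: B 7, D 10, E 23, F 13. B eliminated.
Round 4: D 17, E 23, F 13. F eliminated.
Round 5: D 30, E 23. D has a majority (≥27).

D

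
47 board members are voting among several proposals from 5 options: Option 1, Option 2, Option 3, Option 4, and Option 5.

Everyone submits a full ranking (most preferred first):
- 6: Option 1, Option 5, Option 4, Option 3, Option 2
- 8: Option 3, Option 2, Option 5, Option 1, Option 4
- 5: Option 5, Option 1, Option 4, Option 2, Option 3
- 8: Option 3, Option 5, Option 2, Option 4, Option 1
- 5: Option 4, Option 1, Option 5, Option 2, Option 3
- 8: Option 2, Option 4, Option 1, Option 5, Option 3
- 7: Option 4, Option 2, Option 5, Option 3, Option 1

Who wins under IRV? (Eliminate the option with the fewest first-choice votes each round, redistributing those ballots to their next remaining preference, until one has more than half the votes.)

Option 4

Round 1: Option 1 6, Option 2 8, Option 3 16, Option 4 12, Option 5 5. Option 5 eliminated.
Round 2: Option 1 11, Option 2 8, Option 3 16, Option 4 12. Option 2 eliminated.
Round 3: Option 1 11, Option 3 16, Option 4 20. Option 1 eliminated.
Round 4: Option 3 16, Option 4 31. Option 4 has a majority (≥24).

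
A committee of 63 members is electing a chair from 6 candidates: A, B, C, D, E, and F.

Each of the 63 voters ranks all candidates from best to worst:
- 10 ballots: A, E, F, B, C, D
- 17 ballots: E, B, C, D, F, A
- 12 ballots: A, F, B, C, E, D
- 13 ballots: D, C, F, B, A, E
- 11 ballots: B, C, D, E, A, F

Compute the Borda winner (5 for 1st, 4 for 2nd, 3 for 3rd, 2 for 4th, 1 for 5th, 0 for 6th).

B

A: 10×5 + 17×0 + 12×5 + 13×1 + 11×1 = 134
B: 10×2 + 17×4 + 12×3 + 13×2 + 11×5 = 205
C: 10×1 + 17×3 + 12×2 + 13×4 + 11×4 = 181
D: 10×0 + 17×2 + 12×0 + 13×5 + 11×3 = 132
E: 10×4 + 17×5 + 12×1 + 13×0 + 11×2 = 159
F: 10×3 + 17×1 + 12×4 + 13×3 + 11×0 = 134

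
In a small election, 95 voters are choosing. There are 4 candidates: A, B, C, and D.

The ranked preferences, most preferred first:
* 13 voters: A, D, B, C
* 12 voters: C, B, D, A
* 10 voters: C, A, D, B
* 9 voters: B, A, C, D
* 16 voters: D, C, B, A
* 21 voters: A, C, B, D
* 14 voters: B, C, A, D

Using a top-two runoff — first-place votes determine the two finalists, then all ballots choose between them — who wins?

Round 1 first-place votes: A 34, B 23, C 22, D 16. A and B advance.
Runoff: A is ranked above B on 44 ballots, B above A on 51.

B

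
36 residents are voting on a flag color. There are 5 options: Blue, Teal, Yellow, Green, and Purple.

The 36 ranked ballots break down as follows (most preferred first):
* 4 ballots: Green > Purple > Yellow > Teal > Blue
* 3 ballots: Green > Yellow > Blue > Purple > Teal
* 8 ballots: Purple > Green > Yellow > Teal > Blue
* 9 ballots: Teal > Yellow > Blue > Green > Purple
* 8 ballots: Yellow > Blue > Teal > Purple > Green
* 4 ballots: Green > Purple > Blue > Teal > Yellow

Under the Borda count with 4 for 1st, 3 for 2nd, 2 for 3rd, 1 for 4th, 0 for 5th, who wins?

Yellow

Blue: 4×0 + 3×2 + 8×0 + 9×2 + 8×3 + 4×2 = 56
Teal: 4×1 + 3×0 + 8×1 + 9×4 + 8×2 + 4×1 = 68
Yellow: 4×2 + 3×3 + 8×2 + 9×3 + 8×4 + 4×0 = 92
Green: 4×4 + 3×4 + 8×3 + 9×1 + 8×0 + 4×4 = 77
Purple: 4×3 + 3×1 + 8×4 + 9×0 + 8×1 + 4×3 = 67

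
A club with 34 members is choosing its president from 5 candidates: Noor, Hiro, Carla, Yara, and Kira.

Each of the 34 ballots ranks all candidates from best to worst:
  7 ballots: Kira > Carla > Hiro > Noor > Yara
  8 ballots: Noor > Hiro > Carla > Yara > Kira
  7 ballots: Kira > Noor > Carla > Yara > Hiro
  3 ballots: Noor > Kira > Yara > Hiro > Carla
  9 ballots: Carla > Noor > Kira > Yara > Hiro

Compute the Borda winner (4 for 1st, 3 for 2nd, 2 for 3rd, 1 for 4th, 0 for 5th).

Noor

Noor: 7×1 + 8×4 + 7×3 + 3×4 + 9×3 = 99
Hiro: 7×2 + 8×3 + 7×0 + 3×1 + 9×0 = 41
Carla: 7×3 + 8×2 + 7×2 + 3×0 + 9×4 = 87
Yara: 7×0 + 8×1 + 7×1 + 3×2 + 9×1 = 30
Kira: 7×4 + 8×0 + 7×4 + 3×3 + 9×2 = 83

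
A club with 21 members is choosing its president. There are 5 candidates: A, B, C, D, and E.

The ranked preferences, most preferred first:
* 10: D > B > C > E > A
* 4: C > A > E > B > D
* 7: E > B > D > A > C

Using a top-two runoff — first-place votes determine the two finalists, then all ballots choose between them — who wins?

Round 1 first-place votes: A 0, B 0, C 4, D 10, E 7. D and E advance.
Runoff: D is ranked above E on 10 ballots, E above D on 11.

E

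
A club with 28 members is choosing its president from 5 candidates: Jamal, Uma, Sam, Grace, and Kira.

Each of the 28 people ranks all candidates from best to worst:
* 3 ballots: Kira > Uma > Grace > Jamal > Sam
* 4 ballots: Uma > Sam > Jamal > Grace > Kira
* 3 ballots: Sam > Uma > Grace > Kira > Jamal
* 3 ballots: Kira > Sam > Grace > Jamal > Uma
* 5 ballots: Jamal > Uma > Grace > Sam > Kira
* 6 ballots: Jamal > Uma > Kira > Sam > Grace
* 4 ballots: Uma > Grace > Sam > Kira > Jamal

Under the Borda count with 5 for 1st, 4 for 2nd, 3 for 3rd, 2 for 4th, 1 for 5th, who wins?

Uma

Jamal: 3×2 + 4×3 + 3×1 + 3×2 + 5×5 + 6×5 + 4×1 = 86
Uma: 3×4 + 4×5 + 3×4 + 3×1 + 5×4 + 6×4 + 4×5 = 111
Sam: 3×1 + 4×4 + 3×5 + 3×4 + 5×2 + 6×2 + 4×3 = 80
Grace: 3×3 + 4×2 + 3×3 + 3×3 + 5×3 + 6×1 + 4×4 = 72
Kira: 3×5 + 4×1 + 3×2 + 3×5 + 5×1 + 6×3 + 4×2 = 71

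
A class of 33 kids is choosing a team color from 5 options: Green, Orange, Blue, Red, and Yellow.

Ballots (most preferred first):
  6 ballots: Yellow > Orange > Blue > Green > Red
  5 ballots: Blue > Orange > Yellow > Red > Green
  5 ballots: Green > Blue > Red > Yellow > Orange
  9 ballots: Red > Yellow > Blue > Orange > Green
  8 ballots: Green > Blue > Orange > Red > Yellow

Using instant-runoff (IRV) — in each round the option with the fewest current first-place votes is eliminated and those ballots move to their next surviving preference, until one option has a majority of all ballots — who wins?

Round 1: Green 13, Orange 0, Blue 5, Red 9, Yellow 6. Orange eliminated.
Round 2: Green 13, Blue 5, Red 9, Yellow 6. Blue eliminated.
Round 3: Green 13, Red 9, Yellow 11. Red eliminated.
Round 4: Green 13, Yellow 20. Yellow has a majority (≥17).

Yellow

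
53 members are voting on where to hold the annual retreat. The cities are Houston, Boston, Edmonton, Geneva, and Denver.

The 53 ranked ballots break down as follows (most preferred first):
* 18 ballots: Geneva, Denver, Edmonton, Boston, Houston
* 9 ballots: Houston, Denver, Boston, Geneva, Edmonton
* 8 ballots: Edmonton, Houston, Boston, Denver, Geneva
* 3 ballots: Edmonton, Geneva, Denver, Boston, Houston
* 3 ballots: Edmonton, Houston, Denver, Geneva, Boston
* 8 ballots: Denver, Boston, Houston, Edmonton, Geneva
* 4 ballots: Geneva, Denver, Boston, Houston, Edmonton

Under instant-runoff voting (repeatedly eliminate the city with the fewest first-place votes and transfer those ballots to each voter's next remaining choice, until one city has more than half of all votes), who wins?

Houston

Round 1: Houston 9, Boston 0, Edmonton 14, Geneva 22, Denver 8. Boston eliminated.
Round 2: Houston 9, Edmonton 14, Geneva 22, Denver 8. Denver eliminated.
Round 3: Houston 17, Edmonton 14, Geneva 22. Edmonton eliminated.
Round 4: Houston 28, Geneva 25. Houston has a majority (≥27).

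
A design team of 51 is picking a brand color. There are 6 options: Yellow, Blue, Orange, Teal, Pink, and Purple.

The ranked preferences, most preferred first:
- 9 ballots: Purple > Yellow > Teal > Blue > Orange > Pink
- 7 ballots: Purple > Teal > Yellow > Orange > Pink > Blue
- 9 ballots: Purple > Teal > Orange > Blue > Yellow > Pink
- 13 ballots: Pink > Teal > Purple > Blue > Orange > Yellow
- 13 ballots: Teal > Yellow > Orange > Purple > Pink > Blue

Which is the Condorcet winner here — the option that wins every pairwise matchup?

Teal

Teal vs Yellow: 42–9
Teal vs Blue: 51–0
Teal vs Orange: 51–0
Teal vs Pink: 38–13
Teal vs Purple: 26–25
Teal beats every other option.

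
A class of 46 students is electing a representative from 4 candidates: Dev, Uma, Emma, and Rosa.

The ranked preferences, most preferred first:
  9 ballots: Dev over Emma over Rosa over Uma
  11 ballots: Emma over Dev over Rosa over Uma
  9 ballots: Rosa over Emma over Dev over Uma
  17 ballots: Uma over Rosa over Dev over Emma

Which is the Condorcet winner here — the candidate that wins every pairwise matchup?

Rosa

Rosa vs Dev: 26–20
Rosa vs Uma: 29–17
Rosa vs Emma: 26–20
Rosa beats every other candidate.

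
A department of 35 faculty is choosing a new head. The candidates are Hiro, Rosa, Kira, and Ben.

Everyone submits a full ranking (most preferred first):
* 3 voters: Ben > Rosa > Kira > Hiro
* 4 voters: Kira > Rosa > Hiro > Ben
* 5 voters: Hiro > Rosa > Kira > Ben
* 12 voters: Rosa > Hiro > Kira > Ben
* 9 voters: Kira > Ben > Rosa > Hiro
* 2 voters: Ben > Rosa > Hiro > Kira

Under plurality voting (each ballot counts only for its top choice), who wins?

First-place votes: Hiro 5, Rosa 12, Kira 13, Ben 5.

Kira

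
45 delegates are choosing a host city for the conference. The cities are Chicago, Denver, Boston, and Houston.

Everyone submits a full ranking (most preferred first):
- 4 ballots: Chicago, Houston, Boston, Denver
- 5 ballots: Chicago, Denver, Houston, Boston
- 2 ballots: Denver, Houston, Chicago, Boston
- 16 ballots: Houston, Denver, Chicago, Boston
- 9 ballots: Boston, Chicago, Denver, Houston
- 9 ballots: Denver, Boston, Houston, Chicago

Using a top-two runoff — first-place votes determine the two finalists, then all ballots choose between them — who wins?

Round 1 first-place votes: Chicago 9, Denver 11, Boston 9, Houston 16. Houston and Denver advance.
Runoff: Houston is ranked above Denver on 20 ballots, Denver above Houston on 25.

Denver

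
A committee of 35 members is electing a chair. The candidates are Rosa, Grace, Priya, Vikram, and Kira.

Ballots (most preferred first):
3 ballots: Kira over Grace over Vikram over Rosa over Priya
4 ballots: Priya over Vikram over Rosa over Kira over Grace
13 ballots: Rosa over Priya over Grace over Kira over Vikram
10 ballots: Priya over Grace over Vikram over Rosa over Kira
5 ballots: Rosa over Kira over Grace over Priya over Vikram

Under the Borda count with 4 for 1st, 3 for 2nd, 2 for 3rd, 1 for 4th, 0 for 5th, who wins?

Rosa: 3×1 + 4×2 + 13×4 + 10×1 + 5×4 = 93
Grace: 3×3 + 4×0 + 13×2 + 10×3 + 5×2 = 75
Priya: 3×0 + 4×4 + 13×3 + 10×4 + 5×1 = 100
Vikram: 3×2 + 4×3 + 13×0 + 10×2 + 5×0 = 38
Kira: 3×4 + 4×1 + 13×1 + 10×0 + 5×3 = 44

Priya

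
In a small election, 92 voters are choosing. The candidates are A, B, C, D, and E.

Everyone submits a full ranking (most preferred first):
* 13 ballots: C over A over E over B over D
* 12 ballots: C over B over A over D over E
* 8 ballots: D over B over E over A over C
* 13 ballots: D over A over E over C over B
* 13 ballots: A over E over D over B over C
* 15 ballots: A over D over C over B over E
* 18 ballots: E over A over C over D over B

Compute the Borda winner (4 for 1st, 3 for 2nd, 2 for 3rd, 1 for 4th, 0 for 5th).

A

A: 13×3 + 12×2 + 8×1 + 13×3 + 13×4 + 15×4 + 18×3 = 276
B: 13×1 + 12×3 + 8×3 + 13×0 + 13×1 + 15×1 + 18×0 = 101
C: 13×4 + 12×4 + 8×0 + 13×1 + 13×0 + 15×2 + 18×2 = 179
D: 13×0 + 12×1 + 8×4 + 13×4 + 13×2 + 15×3 + 18×1 = 185
E: 13×2 + 12×0 + 8×2 + 13×2 + 13×3 + 15×0 + 18×4 = 179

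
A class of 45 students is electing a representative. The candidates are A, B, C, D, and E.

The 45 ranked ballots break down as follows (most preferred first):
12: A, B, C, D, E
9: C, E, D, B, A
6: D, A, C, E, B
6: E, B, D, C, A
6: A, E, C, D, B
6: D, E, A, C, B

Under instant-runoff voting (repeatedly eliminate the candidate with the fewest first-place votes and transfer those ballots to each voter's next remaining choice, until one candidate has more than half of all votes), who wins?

Round 1: A 18, B 0, C 9, D 12, E 6. B eliminated.
Round 2: A 18, C 9, D 12, E 6. E eliminated.
Round 3: A 18, C 9, D 18. C eliminated.
Round 4: A 18, D 27. D has a majority (≥23).

D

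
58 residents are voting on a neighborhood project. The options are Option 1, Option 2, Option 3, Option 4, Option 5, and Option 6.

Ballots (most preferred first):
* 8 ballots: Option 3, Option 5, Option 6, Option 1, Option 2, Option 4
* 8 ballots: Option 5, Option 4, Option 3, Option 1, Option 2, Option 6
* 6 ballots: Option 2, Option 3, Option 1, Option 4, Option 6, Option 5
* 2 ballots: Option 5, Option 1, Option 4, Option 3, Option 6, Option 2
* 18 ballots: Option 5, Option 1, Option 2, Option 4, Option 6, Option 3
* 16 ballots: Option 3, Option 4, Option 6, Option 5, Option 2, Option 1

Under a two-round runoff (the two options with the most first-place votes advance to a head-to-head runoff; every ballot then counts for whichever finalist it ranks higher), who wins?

Option 3

Round 1 first-place votes: Option 1 0, Option 2 6, Option 3 24, Option 4 0, Option 5 28, Option 6 0. Option 5 and Option 3 advance.
Runoff: Option 5 is ranked above Option 3 on 28 ballots, Option 3 above Option 5 on 30.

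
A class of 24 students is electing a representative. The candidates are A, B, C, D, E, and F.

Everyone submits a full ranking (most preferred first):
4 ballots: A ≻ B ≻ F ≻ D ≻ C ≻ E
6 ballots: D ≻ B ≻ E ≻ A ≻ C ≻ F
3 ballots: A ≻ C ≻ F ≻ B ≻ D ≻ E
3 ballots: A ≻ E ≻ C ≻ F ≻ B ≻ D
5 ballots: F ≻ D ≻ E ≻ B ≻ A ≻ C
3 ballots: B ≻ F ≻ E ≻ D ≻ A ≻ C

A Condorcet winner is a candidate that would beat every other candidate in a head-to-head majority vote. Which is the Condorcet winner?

B

B vs A: 14–10
B vs C: 18–6
B vs D: 13–11
B vs E: 16–8
B vs F: 13–11
B beats every other candidate.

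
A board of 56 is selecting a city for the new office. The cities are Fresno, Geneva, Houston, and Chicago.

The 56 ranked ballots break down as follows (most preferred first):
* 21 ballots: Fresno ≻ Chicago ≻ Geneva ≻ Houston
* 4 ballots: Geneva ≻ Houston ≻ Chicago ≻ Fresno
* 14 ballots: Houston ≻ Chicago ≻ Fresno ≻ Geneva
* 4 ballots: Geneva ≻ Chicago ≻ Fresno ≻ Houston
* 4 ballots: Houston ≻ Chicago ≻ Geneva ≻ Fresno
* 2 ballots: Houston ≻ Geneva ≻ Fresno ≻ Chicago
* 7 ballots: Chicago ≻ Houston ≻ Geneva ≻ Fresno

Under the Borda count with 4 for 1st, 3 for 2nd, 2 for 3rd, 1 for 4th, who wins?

Chicago

Fresno: 21×4 + 4×1 + 14×2 + 4×2 + 4×1 + 2×2 + 7×1 = 139
Geneva: 21×2 + 4×4 + 14×1 + 4×4 + 4×2 + 2×3 + 7×2 = 116
Houston: 21×1 + 4×3 + 14×4 + 4×1 + 4×4 + 2×4 + 7×3 = 138
Chicago: 21×3 + 4×2 + 14×3 + 4×3 + 4×3 + 2×1 + 7×4 = 167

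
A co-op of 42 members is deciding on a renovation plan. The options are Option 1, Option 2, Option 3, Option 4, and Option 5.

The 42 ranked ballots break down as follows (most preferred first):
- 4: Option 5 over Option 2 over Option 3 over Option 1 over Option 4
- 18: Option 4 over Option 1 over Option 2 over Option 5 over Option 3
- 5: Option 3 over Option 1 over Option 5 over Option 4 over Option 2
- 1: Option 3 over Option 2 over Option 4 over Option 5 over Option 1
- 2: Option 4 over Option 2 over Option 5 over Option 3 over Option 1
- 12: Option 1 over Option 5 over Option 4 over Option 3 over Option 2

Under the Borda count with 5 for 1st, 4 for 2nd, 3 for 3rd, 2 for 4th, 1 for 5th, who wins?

Option 1

Option 1: 4×2 + 18×4 + 5×4 + 1×1 + 2×1 + 12×5 = 163
Option 2: 4×4 + 18×3 + 5×1 + 1×4 + 2×4 + 12×1 = 99
Option 3: 4×3 + 18×1 + 5×5 + 1×5 + 2×2 + 12×2 = 88
Option 4: 4×1 + 18×5 + 5×2 + 1×3 + 2×5 + 12×3 = 153
Option 5: 4×5 + 18×2 + 5×3 + 1×2 + 2×3 + 12×4 = 127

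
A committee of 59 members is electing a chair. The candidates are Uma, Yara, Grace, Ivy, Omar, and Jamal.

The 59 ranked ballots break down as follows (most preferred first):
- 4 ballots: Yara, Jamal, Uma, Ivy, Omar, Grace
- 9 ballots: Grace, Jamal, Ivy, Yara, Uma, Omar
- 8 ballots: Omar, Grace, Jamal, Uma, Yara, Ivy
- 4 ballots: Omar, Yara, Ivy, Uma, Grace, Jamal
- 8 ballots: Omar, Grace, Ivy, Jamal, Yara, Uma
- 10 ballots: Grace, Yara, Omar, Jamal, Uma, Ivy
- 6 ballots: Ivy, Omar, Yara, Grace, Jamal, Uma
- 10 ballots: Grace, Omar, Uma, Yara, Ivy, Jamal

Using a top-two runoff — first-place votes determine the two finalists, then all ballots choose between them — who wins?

Omar

Round 1 first-place votes: Uma 0, Yara 4, Grace 29, Ivy 6, Omar 20, Jamal 0. Grace and Omar advance.
Runoff: Grace is ranked above Omar on 29 ballots, Omar above Grace on 30.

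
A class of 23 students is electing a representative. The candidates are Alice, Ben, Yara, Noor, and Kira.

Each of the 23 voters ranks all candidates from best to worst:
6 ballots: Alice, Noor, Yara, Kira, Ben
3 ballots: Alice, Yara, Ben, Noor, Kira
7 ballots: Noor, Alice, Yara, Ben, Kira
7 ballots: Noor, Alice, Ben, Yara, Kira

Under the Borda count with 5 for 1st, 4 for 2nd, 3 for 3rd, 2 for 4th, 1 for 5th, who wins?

Alice: 6×5 + 3×5 + 7×4 + 7×4 = 101
Ben: 6×1 + 3×3 + 7×2 + 7×3 = 50
Yara: 6×3 + 3×4 + 7×3 + 7×2 = 65
Noor: 6×4 + 3×2 + 7×5 + 7×5 = 100
Kira: 6×2 + 3×1 + 7×1 + 7×1 = 29

Alice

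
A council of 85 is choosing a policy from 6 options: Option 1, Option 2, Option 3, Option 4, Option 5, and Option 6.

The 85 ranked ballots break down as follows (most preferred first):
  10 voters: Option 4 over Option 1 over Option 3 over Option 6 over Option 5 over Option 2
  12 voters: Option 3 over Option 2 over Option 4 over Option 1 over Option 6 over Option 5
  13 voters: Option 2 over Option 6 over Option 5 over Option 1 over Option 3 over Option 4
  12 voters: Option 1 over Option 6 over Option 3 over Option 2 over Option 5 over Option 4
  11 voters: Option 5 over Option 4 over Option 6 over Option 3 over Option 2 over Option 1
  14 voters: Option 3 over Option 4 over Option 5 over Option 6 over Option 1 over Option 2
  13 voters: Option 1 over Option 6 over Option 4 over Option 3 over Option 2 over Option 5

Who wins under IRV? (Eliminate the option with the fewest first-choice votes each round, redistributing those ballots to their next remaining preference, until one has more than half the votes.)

Round 1: Option 1 25, Option 2 13, Option 3 26, Option 4 10, Option 5 11, Option 6 0. Option 6 eliminated.
Round 2: Option 1 25, Option 2 13, Option 3 26, Option 4 10, Option 5 11. Option 4 eliminated.
Round 3: Option 1 35, Option 2 13, Option 3 26, Option 5 11. Option 5 eliminated.
Round 4: Option 1 35, Option 2 13, Option 3 37. Option 2 eliminated.
Round 5: Option 1 48, Option 3 37. Option 1 has a majority (≥43).

Option 1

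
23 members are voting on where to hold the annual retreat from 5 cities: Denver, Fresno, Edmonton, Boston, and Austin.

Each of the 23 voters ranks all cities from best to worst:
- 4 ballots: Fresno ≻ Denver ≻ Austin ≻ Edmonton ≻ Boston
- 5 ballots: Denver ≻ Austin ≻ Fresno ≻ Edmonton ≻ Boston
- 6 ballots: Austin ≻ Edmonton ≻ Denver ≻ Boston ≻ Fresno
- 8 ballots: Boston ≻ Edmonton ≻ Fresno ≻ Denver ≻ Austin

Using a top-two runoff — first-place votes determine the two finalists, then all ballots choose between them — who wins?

Austin

Round 1 first-place votes: Denver 5, Fresno 4, Edmonton 0, Boston 8, Austin 6. Boston and Austin advance.
Runoff: Boston is ranked above Austin on 8 ballots, Austin above Boston on 15.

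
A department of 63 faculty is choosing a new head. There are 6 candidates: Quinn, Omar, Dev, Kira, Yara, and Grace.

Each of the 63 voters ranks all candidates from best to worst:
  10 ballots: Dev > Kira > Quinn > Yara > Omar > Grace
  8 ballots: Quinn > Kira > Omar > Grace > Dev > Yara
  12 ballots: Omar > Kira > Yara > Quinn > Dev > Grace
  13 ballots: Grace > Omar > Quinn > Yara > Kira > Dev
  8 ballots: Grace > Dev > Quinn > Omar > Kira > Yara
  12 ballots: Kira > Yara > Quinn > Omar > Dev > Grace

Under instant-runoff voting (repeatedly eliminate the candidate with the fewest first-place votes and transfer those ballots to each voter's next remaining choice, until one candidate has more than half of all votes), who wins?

Kira

Round 1: Quinn 8, Omar 12, Dev 10, Kira 12, Yara 0, Grace 21. Yara eliminated.
Round 2: Quinn 8, Omar 12, Dev 10, Kira 12, Grace 21. Quinn eliminated.
Round 3: Omar 12, Dev 10, Kira 20, Grace 21. Dev eliminated.
Round 4: Omar 12, Kira 30, Grace 21. Omar eliminated.
Round 5: Kira 42, Grace 21. Kira has a majority (≥32).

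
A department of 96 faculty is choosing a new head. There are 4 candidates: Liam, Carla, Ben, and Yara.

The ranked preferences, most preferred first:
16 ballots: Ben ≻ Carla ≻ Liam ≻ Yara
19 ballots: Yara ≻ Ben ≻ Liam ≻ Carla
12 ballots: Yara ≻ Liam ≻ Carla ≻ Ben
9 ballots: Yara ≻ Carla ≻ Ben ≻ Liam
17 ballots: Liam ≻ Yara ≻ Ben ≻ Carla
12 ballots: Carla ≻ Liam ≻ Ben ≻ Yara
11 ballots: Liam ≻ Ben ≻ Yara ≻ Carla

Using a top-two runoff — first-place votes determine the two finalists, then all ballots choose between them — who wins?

Round 1 first-place votes: Liam 28, Carla 12, Ben 16, Yara 40. Yara and Liam advance.
Runoff: Yara is ranked above Liam on 40 ballots, Liam above Yara on 56.

Liam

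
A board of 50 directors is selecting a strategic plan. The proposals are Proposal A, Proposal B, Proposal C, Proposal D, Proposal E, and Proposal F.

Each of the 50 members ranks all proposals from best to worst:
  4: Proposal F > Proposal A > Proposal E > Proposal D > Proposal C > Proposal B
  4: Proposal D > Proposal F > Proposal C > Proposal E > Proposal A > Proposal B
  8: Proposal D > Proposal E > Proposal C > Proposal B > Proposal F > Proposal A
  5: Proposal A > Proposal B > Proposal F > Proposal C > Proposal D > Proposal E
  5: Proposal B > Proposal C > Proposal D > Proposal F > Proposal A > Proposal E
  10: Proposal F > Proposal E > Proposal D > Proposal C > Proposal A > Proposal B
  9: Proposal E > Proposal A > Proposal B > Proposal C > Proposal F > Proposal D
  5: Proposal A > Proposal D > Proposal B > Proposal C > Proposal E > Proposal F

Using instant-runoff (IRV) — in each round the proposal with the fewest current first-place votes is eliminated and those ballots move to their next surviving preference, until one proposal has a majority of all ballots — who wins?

Proposal D

Round 1: Proposal A 10, Proposal B 5, Proposal C 0, Proposal D 12, Proposal E 9, Proposal F 14. Proposal C eliminated.
Round 2: Proposal A 10, Proposal B 5, Proposal D 12, Proposal E 9, Proposal F 14. Proposal B eliminated.
Round 3: Proposal A 10, Proposal D 17, Proposal E 9, Proposal F 14. Proposal E eliminated.
Round 4: Proposal A 19, Proposal D 17, Proposal F 14. Proposal F eliminated.
Round 5: Proposal A 23, Proposal D 27. Proposal D has a majority (≥26).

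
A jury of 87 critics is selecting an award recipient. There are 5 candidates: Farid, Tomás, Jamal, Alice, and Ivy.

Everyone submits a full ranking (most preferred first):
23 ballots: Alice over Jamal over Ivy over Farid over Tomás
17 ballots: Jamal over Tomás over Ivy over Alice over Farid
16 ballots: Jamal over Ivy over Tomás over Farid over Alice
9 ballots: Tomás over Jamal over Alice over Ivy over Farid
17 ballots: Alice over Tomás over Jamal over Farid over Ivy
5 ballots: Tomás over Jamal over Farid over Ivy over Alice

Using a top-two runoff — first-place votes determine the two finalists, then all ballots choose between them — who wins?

Jamal

Round 1 first-place votes: Farid 0, Tomás 14, Jamal 33, Alice 40, Ivy 0. Alice and Jamal advance.
Runoff: Alice is ranked above Jamal on 40 ballots, Jamal above Alice on 47.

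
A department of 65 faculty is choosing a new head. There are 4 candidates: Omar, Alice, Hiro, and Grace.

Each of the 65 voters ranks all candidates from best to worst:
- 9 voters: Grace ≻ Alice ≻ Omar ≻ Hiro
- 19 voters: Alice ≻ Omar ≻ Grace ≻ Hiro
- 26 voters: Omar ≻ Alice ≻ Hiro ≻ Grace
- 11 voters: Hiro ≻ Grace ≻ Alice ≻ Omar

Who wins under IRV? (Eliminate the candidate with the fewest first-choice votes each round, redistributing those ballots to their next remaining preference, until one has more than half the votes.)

Alice

Round 1: Omar 26, Alice 19, Hiro 11, Grace 9. Grace eliminated.
Round 2: Omar 26, Alice 28, Hiro 11. Hiro eliminated.
Round 3: Omar 26, Alice 39. Alice has a majority (≥33).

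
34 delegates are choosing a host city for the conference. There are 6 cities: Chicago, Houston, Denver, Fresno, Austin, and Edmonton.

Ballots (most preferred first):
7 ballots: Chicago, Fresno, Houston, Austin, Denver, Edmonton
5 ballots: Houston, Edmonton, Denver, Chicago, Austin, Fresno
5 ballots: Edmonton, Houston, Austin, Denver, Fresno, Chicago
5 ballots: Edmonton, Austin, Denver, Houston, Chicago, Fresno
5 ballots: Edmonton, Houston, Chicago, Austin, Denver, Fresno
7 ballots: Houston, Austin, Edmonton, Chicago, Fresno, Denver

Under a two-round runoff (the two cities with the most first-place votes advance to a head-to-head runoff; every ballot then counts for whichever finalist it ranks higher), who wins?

Round 1 first-place votes: Chicago 7, Houston 12, Denver 0, Fresno 0, Austin 0, Edmonton 15. Edmonton and Houston advance.
Runoff: Edmonton is ranked above Houston on 15 ballots, Houston above Edmonton on 19.

Houston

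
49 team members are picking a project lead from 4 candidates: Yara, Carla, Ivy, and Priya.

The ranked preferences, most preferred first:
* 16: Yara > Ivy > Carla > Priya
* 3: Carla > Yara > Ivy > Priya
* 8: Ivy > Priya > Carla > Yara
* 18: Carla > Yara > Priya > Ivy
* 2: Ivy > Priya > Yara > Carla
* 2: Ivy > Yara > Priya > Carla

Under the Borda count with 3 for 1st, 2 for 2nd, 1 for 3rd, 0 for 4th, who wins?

Yara: 16×3 + 3×2 + 8×0 + 18×2 + 2×1 + 2×2 = 96
Carla: 16×1 + 3×3 + 8×1 + 18×3 + 2×0 + 2×0 = 87
Ivy: 16×2 + 3×1 + 8×3 + 18×0 + 2×3 + 2×3 = 71
Priya: 16×0 + 3×0 + 8×2 + 18×1 + 2×2 + 2×1 = 40

Yara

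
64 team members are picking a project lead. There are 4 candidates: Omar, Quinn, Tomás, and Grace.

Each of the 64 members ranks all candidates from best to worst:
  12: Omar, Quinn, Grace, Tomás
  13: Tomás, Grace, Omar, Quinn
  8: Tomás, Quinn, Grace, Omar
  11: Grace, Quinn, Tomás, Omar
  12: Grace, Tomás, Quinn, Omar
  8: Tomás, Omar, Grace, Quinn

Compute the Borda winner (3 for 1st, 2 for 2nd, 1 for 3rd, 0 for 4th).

Omar: 12×3 + 13×1 + 8×0 + 11×0 + 12×0 + 8×2 = 65
Quinn: 12×2 + 13×0 + 8×2 + 11×2 + 12×1 + 8×0 = 74
Tomás: 12×0 + 13×3 + 8×3 + 11×1 + 12×2 + 8×3 = 122
Grace: 12×1 + 13×2 + 8×1 + 11×3 + 12×3 + 8×1 = 123

Grace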